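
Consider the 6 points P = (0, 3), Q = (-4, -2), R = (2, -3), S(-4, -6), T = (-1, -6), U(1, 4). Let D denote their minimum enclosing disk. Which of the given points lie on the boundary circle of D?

S, U

The farthest pair is S–U with squared distance 125. The circle on this segment as diameter has centre (-1.5, -1) and r² = 125/4 = 31.25.
Check P: distance² to centre = 18.25 ≤ 31.25, so it lies inside.
All remaining points lie in this disk, and no smaller disk contains both endpoints, so this is the minimum enclosing circle.
The points at distance exactly r from the centre are S, U — 2 points.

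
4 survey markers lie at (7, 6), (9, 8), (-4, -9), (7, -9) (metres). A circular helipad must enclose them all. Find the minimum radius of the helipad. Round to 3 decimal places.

By Welzl's lemma the MEC is supported by two points (diametrically opposite) or three points (on a circumcircle).
The farthest pair is (9, 8)–(-4, -9) with squared distance 458. The circle on this segment as diameter has centre (2.5, -0.5) and r² = 458/4 = 114.5.
Check (7, 6): distance² to centre = 62.5 ≤ 114.5, so it lies inside.
All remaining points lie in this disk, and no smaller disk contains both endpoints, so this is the minimum enclosing circle.
r = √(114.5) ≈ 10.700.

10.700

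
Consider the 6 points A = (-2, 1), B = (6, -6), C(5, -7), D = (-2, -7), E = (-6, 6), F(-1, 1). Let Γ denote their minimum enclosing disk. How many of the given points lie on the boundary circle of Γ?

3

A smallest enclosing disk is always determined by at most three of the input points on its boundary.
The farthest pair is C–E with squared distance 290. The circle on this segment as diameter has centre (-0.5, -0.5) and r² = 290/4 = 72.5.
Check A: distance² to centre = 4.5 ≤ 72.5, so it lies inside.
All remaining points lie in this disk, and no smaller disk contains both endpoints, so this is the minimum enclosing circle.
The points at distance exactly r from the centre are B, C, E — 3 points.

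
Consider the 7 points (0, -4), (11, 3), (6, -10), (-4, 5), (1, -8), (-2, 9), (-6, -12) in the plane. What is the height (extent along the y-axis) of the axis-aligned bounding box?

21

max y = 9, min y = -12, so height = 21.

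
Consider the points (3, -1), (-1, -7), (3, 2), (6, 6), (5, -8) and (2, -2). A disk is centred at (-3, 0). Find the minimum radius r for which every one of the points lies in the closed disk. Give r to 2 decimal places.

The required radius is the distance from (-3, 0) to the farthest point.
Squared distances: 37, 53, 40, 117, 128, 29.
Maximum is 128, attained at (5, -8).
r = √128 ≈ 11.31.

11.31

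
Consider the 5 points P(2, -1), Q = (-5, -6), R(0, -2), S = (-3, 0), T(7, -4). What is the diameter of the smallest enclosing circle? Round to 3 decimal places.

The minimum enclosing circle is determined by three boundary points: Q, S, T.
Their circumcentre is (16/17, -79/17) with r² = 10730/289.
The farthest remaining point P is at distance² 4168/289 ≤ 10730/289.
Diameter = 2r = 2√(10730/289) ≈ 12.187.

12.187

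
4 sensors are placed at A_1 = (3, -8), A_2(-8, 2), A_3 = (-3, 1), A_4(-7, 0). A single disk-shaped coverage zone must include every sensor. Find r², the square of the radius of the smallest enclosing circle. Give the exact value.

55.25

By Welzl's lemma the MEC is supported by two points (diametrically opposite) or three points (on a circumcircle).
The farthest pair is A_1–A_2 with squared distance 221. The circle on this segment as diameter has centre (-2.5, -3) and r² = 221/4 = 55.25.
Check A_3: distance² to centre = 16.25 ≤ 55.25, so it lies inside.
All remaining points lie in this disk, and no smaller disk contains both endpoints, so this is the minimum enclosing circle.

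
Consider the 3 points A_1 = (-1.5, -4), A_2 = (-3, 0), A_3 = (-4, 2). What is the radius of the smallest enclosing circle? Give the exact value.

Side lengths²: A_1A_2² = 18.25, A_1A_3² = 42.25, A_2A_3² = 5.
Since A_1A_3² = 42.25 ≥ 18.25 + 5 = 23.25, the angle opposite A_1A_3 is not acute, so the smallest enclosing circle has A_1A_3 as diameter.
Centre = midpoint of A_1A_3 = (-2.75, -1), r² = 42.25/4 = 10.5625.
r = √(10.5625) = 3.25.

3.25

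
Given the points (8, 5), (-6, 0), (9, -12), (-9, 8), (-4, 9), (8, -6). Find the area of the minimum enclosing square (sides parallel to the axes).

441

The bounding box has width 18 and height 21.
An axis-aligned square enclosing the set must have side ≥ max(width, height).
So the minimum side is max(18, 21) = 21.
Area = 21² = 441.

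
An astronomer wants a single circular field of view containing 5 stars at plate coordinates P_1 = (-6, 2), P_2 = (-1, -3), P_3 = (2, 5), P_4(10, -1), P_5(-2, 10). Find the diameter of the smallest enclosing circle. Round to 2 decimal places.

16.93

The minimum enclosing circle is determined by three boundary points: P_1, P_4, P_5.
Their circumcentre is (17/7, 39/14) with r² = 14045/196.
The farthest remaining point P_2 is at distance² 8865/196 ≤ 14045/196.
Diameter = 2r = 2√(14045/196) ≈ 16.93.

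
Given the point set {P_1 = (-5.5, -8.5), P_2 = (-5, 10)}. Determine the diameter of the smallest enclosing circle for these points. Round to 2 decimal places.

18.51

The smallest circle enclosing two points has them as diameter endpoints.
Centre = midpoint = (-5.25, 0.75); r² = |P_1P_2|²/4 = 342.5/4 = 85.625.
Diameter = 2r = 2√(85.625) ≈ 18.51.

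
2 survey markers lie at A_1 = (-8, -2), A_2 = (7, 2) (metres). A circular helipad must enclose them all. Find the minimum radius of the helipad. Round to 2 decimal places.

The smallest circle enclosing two points has them as diameter endpoints.
Centre = midpoint = (-0.5, 0); r² = |A_1A_2|²/4 = 241/4 = 60.25.
r = √(60.25) ≈ 7.76.

7.76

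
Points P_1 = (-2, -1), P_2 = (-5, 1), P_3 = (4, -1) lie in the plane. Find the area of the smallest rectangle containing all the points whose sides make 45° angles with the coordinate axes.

In coordinates u = x + y, v = x − y the rectangle is axis-aligned; the map (x,y)→(u,v) scales areas by 2.
u-values: -3, -4, 3; range = 3 − (-4) = 7.
v-values: -1, -6, 5; range = 5 − (-6) = 11.
Area = (7 × 11) / 2 = 38.5.

38.5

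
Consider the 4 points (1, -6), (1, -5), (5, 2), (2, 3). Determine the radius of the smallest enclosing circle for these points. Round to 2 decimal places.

4.57

A smallest enclosing disk is always determined by at most three of the input points on its boundary.
The minimum enclosing circle is determined by three boundary points: (1, -6), (5, 2), (2, 3).
Their circumcentre is (15/7, -11/7) with r² = 1025/49.
The farthest remaining point (1, -5) is at distance² 640/49 ≤ 1025/49.
r = √(1025/49) ≈ 4.57.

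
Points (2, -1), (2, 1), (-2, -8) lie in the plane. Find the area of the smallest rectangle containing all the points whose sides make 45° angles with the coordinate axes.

In coordinates u = x + y, v = x − y the rectangle is axis-aligned; the map (x,y)→(u,v) scales areas by 2.
u-values: 1, 3, -10; range = 3 − (-10) = 13.
v-values: 3, 1, 6; range = 6 − 1 = 5.
Area = (13 × 5) / 2 = 32.5.

32.5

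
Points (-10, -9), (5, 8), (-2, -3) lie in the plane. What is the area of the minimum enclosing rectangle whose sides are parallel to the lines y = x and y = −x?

64

In coordinates u = x + y, v = x − y the rectangle is axis-aligned; the map (x,y)→(u,v) scales areas by 2.
u-values: -19, 13, -5; range = 13 − (-19) = 32.
v-values: -1, -3, 1; range = 1 − (-3) = 4.
Area = (32 × 4) / 2 = 64.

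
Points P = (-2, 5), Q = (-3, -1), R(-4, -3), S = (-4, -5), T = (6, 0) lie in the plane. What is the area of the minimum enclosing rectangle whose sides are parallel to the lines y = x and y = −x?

In coordinates u = x + y, v = x − y the rectangle is axis-aligned; the map (x,y)→(u,v) scales areas by 2.
u-values: 3, -4, -7, -9, 6; range = 6 − (-9) = 15.
v-values: -7, -2, -1, 1, 6; range = 6 − (-7) = 13.
Area = (15 × 13) / 2 = 97.5.

97.5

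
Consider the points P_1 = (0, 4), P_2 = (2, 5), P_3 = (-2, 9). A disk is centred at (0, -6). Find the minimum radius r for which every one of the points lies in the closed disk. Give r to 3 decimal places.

The required radius is the distance from (0, -6) to the farthest point.
Squared distances: 100, 125, 229.
Maximum is 229, attained at P_3.
r = √229 ≈ 15.133.

15.133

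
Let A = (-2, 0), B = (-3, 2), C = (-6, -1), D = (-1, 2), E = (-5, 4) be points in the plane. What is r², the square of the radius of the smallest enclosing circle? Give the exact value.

1105/121

The minimum enclosing circle is determined by three boundary points: C, D, E.
Their circumcentre is (-43/11, 13/11) with r² = 1105/121.
The farthest remaining point A is at distance² 610/121 ≤ 1105/121.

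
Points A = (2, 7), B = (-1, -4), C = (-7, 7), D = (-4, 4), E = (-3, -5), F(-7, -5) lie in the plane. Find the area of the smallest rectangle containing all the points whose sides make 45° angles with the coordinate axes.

In coordinates u = x + y, v = x − y the rectangle is axis-aligned; the map (x,y)→(u,v) scales areas by 2.
u-values: 9, -5, 0, 0, -8, -12; range = 9 − (-12) = 21.
v-values: -5, 3, -14, -8, 2, -2; range = 3 − (-14) = 17.
Area = (21 × 17) / 2 = 178.5.

178.5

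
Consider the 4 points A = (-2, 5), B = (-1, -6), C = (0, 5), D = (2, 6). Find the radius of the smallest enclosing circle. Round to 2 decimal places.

A smallest enclosing disk is always determined by at most three of the input points on its boundary.
The farthest pair is B–D with squared distance 153. The circle on this segment as diameter has centre (0.5, 0) and r² = 153/4 = 38.25.
Check A: distance² to centre = 31.25 ≤ 38.25, so it lies inside.
All remaining points lie in this disk, and no smaller disk contains both endpoints, so this is the minimum enclosing circle.
r = √(38.25) ≈ 6.18.

6.18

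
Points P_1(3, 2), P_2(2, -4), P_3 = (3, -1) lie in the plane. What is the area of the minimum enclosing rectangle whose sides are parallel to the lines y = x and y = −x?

In coordinates u = x + y, v = x − y the rectangle is axis-aligned; the map (x,y)→(u,v) scales areas by 2.
u-values: 5, -2, 2; range = 5 − (-2) = 7.
v-values: 1, 6, 4; range = 6 − 1 = 5.
Area = (7 × 5) / 2 = 17.5.

17.5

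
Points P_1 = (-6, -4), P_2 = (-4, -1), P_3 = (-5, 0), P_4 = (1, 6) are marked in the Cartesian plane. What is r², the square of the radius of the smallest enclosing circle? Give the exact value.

The minimum enclosing circle of a finite set is fixed by two of the points (as a diameter) or three (as a circumcircle).
The farthest pair is P_1–P_4 with squared distance 149. The circle on this segment as diameter has centre (-2.5, 1) and r² = 149/4 = 37.25.
Check P_2: distance² to centre = 6.25 ≤ 37.25, so it lies inside.
All remaining points lie in this disk, and no smaller disk contains both endpoints, so this is the minimum enclosing circle.

37.25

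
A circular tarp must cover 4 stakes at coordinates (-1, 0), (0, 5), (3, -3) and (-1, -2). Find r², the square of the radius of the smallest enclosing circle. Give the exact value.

The farthest pair is (0, 5)–(3, -3) with squared distance 73. The circle on this segment as diameter has centre (1.5, 1) and r² = 73/4 = 18.25.
Check (-1, 0): distance² to centre = 7.25 ≤ 18.25, so it lies inside.
All remaining points lie in this disk, and no smaller disk contains both endpoints, so this is the minimum enclosing circle.

18.25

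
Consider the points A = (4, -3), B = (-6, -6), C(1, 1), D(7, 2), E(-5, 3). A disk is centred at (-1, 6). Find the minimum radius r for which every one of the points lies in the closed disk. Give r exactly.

13

The required radius is the distance from (-1, 6) to the farthest point.
Squared distances: 106, 169, 29, 80, 25.
Maximum is 169, attained at B.
r = √169 = 13.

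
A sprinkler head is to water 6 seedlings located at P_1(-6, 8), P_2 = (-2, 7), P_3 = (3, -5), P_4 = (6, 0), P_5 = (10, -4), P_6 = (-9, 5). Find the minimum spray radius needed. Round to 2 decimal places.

The minimum enclosing circle of a finite set is fixed by two of the points (as a diameter) or three (as a circumcircle).
The farthest pair is P_5–P_6 with squared distance 442. The circle on this segment as diameter has centre (0.5, 0.5) and r² = 442/4 = 110.5.
Check P_1: distance² to centre = 98.5 ≤ 110.5, so it lies inside.
All remaining points lie in this disk, and no smaller disk contains both endpoints, so this is the minimum enclosing circle.
r = √(110.5) ≈ 10.51.

10.51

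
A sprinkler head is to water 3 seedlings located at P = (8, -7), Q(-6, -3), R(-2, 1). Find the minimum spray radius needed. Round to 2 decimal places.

7.28

Side lengths²: PQ² = 212, PR² = 164, QR² = 32.
Since PQ² = 212 ≥ 164 + 32 = 196, the angle opposite PQ is not acute, so the smallest enclosing circle has PQ as diameter.
Centre = midpoint of PQ = (1, -5), r² = 212/4 = 53.
r = √53 ≈ 7.28.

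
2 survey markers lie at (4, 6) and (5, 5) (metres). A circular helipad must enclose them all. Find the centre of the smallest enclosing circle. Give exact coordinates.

The smallest circle enclosing two points has them as diameter endpoints.
Centre = midpoint = (4.5, 5.5); r² = |(4, 6)−(5, 5)|²/4 = 2/4 = 0.5.
Centre = (4.5, 5.5).

(4.5, 5.5)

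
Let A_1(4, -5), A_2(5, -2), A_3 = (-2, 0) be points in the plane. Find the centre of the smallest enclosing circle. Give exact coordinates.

Side lengths²: A_1A_2² = 10, A_1A_3² = 61, A_2A_3² = 53.
Since A_1A_3² = 61 < 53 + 10 = 63, the triangle is acute, so the smallest enclosing circle is the circumcircle.
Circumcentre = (51/46, -109/46), r² = 16165/1058.
Centre = (51/46, -109/46).

(51/46, -109/46)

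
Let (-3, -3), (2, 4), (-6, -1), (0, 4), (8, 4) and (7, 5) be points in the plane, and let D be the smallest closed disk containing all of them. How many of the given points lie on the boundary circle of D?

A smallest enclosing disk is always determined by at most three of the input points on its boundary.
The farthest pair is (-6, -1)–(8, 4) with squared distance 221. The circle on this segment as diameter has centre (1, 1.5) and r² = 221/4 = 55.25.
Check (-3, -3): distance² to centre = 36.25 ≤ 55.25, so it lies inside.
All remaining points lie in this disk, and no smaller disk contains both endpoints, so this is the minimum enclosing circle.
The points at distance exactly r from the centre are (-6, -1), (8, 4) — 2 points.

2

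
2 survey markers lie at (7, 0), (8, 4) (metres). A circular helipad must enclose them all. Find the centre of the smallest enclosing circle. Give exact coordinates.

The smallest circle enclosing two points has them as diameter endpoints.
Centre = midpoint = (7.5, 2); r² = |(7, 0)−(8, 4)|²/4 = 17/4 = 4.25.
Centre = (7.5, 2).

(7.5, 2)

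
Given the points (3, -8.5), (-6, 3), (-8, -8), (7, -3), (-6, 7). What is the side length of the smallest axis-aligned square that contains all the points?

The bounding box has width 15 and height 15.5.
An axis-aligned square enclosing the set must have side ≥ max(width, height).
So the minimum side is max(15, 15.5) = 15.5.

15.5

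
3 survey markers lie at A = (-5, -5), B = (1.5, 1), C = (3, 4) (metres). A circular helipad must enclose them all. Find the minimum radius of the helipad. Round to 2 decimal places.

Side lengths²: AB² = 78.25, AC² = 145, BC² = 11.25.
Since AC² = 145 ≥ 78.25 + 11.25 = 89.5, the angle opposite AC is not acute, so the smallest enclosing circle has AC as diameter.
Centre = midpoint of AC = (-1, -0.5), r² = 145/4 = 36.25.
r = √(36.25) ≈ 6.02.

6.02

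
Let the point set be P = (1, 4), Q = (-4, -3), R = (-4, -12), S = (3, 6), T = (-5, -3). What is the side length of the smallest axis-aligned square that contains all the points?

18

The bounding box has width 8 and height 18.
An axis-aligned square enclosing the set must have side ≥ max(width, height).
So the minimum side is max(8, 18) = 18.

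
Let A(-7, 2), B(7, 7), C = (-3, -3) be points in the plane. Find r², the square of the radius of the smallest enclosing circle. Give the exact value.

9061/162

Side lengths²: AB² = 221, AC² = 41, BC² = 200.
Since AB² = 221 < 200 + 41 = 241, the triangle is acute, so the smallest enclosing circle is the circumcircle.
Circumcentre = (5/18, 67/18), r² = 9061/162.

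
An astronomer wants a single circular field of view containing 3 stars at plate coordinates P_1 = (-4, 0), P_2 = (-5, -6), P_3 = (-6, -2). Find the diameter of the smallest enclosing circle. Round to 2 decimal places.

6.08

Side lengths²: P_1P_2² = 37, P_1P_3² = 8, P_2P_3² = 17.
Since P_1P_2² = 37 ≥ 17 + 8 = 25, the angle opposite P_1P_2 is not acute, so the smallest enclosing circle has P_1P_2 as diameter.
Centre = midpoint of P_1P_2 = (-4.5, -3), r² = 37/4 = 9.25.
Diameter = 2r = 2√(9.25) ≈ 6.08.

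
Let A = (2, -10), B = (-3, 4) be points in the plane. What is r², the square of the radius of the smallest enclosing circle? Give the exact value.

55.25

The smallest circle enclosing two points has them as diameter endpoints.
Centre = midpoint = (-0.5, -3); r² = |AB|²/4 = 221/4 = 55.25.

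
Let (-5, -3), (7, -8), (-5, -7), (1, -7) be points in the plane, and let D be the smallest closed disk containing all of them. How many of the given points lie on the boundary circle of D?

The minimum enclosing circle of a finite set is fixed by two of the points (as a diameter) or three (as a circumcircle).
The farthest pair is (-5, -3)–(7, -8) with squared distance 169. The circle on this segment as diameter has centre (1, -5.5) and r² = 169/4 = 42.25.
Check (-5, -7): distance² to centre = 38.25 ≤ 42.25, so it lies inside.
All remaining points lie in this disk, and no smaller disk contains both endpoints, so this is the minimum enclosing circle.
The points at distance exactly r from the centre are (-5, -3), (7, -8) — 2 points.

2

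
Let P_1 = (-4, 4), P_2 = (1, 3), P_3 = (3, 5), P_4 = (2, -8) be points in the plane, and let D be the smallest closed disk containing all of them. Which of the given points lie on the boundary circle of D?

P_1, P_3, P_4

The minimum enclosing circle of a finite set is fixed by two of the points (as a diameter) or three (as a circumcircle).
The minimum enclosing circle is determined by three boundary points: P_1, P_3, P_4.
Their circumcentre is (1/3, -4/3) with r² = 425/9.
The farthest remaining point P_2 is at distance² 173/9 ≤ 425/9.
The points at distance exactly r from the centre are P_1, P_3, P_4 — 3 points.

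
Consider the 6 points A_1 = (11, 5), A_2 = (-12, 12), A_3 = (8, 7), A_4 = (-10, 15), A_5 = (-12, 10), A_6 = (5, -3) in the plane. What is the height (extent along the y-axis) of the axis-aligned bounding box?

18

max y = 15, min y = -3, so height = 18.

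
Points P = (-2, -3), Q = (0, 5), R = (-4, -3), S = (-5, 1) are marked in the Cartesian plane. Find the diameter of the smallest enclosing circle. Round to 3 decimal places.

8.944

The minimum enclosing circle of a finite set is fixed by two of the points (as a diameter) or three (as a circumcircle).
The farthest pair is Q–R with squared distance 80. The circle on this segment as diameter has centre (-2, 1) and r² = 80/4 = 20.
Check P: distance² to centre = 16 ≤ 20, so it lies inside.
All remaining points lie in this disk, and no smaller disk contains both endpoints, so this is the minimum enclosing circle.
Diameter = 2r = 2√20 ≈ 8.944.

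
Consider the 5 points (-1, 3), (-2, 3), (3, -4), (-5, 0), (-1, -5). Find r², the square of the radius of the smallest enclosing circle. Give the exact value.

A smallest enclosing disk is always determined by at most three of the input points on its boundary.
The minimum enclosing circle is determined by three boundary points: (-2, 3), (3, -4), (-5, 0).
Their circumcentre is (-2/3, -4/3) with r² = 185/9.
The farthest remaining point (-1, 3) is at distance² 170/9 ≤ 185/9.

185/9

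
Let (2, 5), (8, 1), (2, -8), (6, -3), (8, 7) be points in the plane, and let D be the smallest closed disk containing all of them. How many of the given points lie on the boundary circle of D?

2

The farthest pair is (2, -8)–(8, 7) with squared distance 261. The circle on this segment as diameter has centre (5, -0.5) and r² = 261/4 = 65.25.
Check (2, 5): distance² to centre = 39.25 ≤ 65.25, so it lies inside.
All remaining points lie in this disk, and no smaller disk contains both endpoints, so this is the minimum enclosing circle.
The points at distance exactly r from the centre are (2, -8), (8, 7) — 2 points.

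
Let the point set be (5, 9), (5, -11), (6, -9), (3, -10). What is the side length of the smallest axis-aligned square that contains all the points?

The bounding box has width 3 and height 20.
An axis-aligned square enclosing the set must have side ≥ max(width, height).
So the minimum side is max(3, 20) = 20.

20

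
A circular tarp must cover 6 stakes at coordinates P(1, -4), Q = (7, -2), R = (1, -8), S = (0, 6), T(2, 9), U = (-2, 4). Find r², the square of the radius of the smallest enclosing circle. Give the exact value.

The farthest pair is R–T with squared distance 290. The circle on this segment as diameter has centre (1.5, 0.5) and r² = 290/4 = 72.5.
Check P: distance² to centre = 20.5 ≤ 72.5, so it lies inside.
All remaining points lie in this disk, and no smaller disk contains both endpoints, so this is the minimum enclosing circle.

72.5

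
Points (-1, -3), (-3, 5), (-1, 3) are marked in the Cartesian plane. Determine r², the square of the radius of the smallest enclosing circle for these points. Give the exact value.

Call the three points A, B, C in the order given.
Side lengths²: AB² = 68, AC² = 36, BC² = 8.
Since AB² = 68 ≥ 36 + 8 = 44, the angle opposite AB is not acute, so the smallest enclosing circle has AB as diameter.
Centre = midpoint of AB = (-2, 1), r² = 68/4 = 17.

17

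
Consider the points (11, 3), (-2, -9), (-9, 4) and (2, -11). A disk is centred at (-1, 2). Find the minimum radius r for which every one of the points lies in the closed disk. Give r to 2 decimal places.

13.34

The required radius is the distance from (-1, 2) to the farthest point.
Squared distances: 145, 122, 68, 178.
Maximum is 178, attained at (2, -11).
r = √178 ≈ 13.34.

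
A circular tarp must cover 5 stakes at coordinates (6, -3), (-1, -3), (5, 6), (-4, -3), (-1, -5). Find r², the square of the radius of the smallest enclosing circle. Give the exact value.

A smallest enclosing disk is always determined by at most three of the input points on its boundary.
The minimum enclosing circle is determined by three boundary points: (6, -3), (5, 6), (-4, -3).
Their circumcentre is (1, 1) with r² = 41.
The farthest remaining point (-1, -5) is at distance² 40 ≤ 41.

41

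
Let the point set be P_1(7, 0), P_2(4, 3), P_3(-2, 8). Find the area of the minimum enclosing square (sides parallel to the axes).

The bounding box has width 9 and height 8.
An axis-aligned square enclosing the set must have side ≥ max(width, height).
So the minimum side is max(9, 8) = 9.
Area = 9² = 81.

81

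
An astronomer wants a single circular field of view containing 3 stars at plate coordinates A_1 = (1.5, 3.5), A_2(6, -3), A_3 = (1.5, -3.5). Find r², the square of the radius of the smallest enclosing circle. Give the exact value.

5125/324

Side lengths²: A_1A_2² = 62.5, A_1A_3² = 49, A_2A_3² = 20.5.
Since A_1A_2² = 62.5 < 49 + 20.5 = 69.5, the triangle is acute, so the smallest enclosing circle is the circumcircle.
Circumcentre = (61/18, 0), r² = 5125/324.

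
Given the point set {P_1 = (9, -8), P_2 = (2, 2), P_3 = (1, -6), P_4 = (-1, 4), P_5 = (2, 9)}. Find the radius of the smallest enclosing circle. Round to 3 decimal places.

A smallest enclosing disk is always determined by at most three of the input points on its boundary.
The farthest pair is P_1–P_5 with squared distance 338. The circle on this segment as diameter has centre (5.5, 0.5) and r² = 338/4 = 84.5.
Check P_2: distance² to centre = 14.5 ≤ 84.5, so it lies inside.
All remaining points lie in this disk, and no smaller disk contains both endpoints, so this is the minimum enclosing circle.
r = √(84.5) ≈ 9.192.

9.192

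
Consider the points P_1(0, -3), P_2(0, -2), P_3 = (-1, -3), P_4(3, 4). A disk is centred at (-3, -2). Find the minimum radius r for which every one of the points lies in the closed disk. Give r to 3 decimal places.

The required radius is the distance from (-3, -2) to the farthest point.
Squared distances: 10, 9, 5, 72.
Maximum is 72, attained at P_4.
r = √72 ≈ 8.485.

8.485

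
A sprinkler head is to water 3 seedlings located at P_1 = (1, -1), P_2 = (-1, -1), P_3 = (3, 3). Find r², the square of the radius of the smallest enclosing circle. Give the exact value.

8

Side lengths²: P_1P_2² = 4, P_1P_3² = 20, P_2P_3² = 32.
Since P_2P_3² = 32 ≥ 20 + 4 = 24, the angle opposite P_2P_3 is not acute, so the smallest enclosing circle has P_2P_3 as diameter.
Centre = midpoint of P_2P_3 = (1, 1), r² = 32/4 = 8.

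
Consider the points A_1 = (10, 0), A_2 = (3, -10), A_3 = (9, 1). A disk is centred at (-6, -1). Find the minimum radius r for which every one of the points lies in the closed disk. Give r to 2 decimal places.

16.03

The required radius is the distance from (-6, -1) to the farthest point.
Squared distances: 257, 162, 229.
Maximum is 257, attained at A_1.
r = √257 ≈ 16.03.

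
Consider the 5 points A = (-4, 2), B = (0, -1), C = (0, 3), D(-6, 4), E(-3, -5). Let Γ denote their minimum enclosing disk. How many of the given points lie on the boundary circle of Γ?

A smallest enclosing disk is always determined by at most three of the input points on its boundary.
The minimum enclosing circle is determined by three boundary points: C, D, E.
Their circumcentre is (-123/34, -7/34) with r² = 13505/578.
The farthest remaining point B is at distance² 7929/578 ≤ 13505/578.
The points at distance exactly r from the centre are C, D, E — 3 points.

3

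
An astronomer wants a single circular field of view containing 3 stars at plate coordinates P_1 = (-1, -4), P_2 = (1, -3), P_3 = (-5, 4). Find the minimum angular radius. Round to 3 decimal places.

4.610

Side lengths²: P_1P_2² = 5, P_1P_3² = 80, P_2P_3² = 85.
Since P_2P_3² = 85 ≥ 80 + 5 = 85, the angle opposite P_2P_3 is not acute, so the smallest enclosing circle has P_2P_3 as diameter.
Centre = midpoint of P_2P_3 = (-2, 0.5), r² = 85/4 = 21.25.
r = √(21.25) ≈ 4.610.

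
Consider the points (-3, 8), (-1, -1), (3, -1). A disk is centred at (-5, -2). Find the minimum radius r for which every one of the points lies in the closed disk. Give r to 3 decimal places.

The required radius is the distance from (-5, -2) to the farthest point.
Squared distances: 104, 17, 65.
Maximum is 104, attained at (-3, 8).
r = √104 ≈ 10.198.

10.198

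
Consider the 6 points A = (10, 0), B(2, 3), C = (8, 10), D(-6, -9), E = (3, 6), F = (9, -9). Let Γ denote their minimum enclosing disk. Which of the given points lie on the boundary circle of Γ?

The minimum enclosing circle of a finite set is fixed by two of the points (as a diameter) or three (as a circumcircle).
The minimum enclosing circle is determined by three boundary points: C, D, F.
Their circumcentre is (1.5, 5/38) with r² = 100817/722.
The farthest remaining point A is at distance² 52177/722 ≤ 100817/722.
The points at distance exactly r from the centre are C, D, F — 3 points.

C, D, F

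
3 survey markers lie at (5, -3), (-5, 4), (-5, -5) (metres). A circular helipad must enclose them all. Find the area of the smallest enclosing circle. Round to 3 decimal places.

121.705

Call the three points A, B, C in the order given.
Side lengths²: AB² = 149, AC² = 104, BC² = 81.
Since AB² = 149 < 104 + 81 = 185, the triangle is acute, so the smallest enclosing circle is the circumcircle.
Circumcentre = (-0.7, -0.5), r² = 38.74.
Area = π·r² = π·38.74 ≈ 121.705.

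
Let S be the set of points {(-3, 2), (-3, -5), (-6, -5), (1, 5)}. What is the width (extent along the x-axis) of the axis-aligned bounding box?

7

max x = 1, min x = -6, so width = 7.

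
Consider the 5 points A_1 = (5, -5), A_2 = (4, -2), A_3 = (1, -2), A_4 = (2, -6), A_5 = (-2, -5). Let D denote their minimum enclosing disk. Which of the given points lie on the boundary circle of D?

A_1, A_2, A_5

The minimum enclosing circle is determined by three boundary points: A_1, A_2, A_5.
Their circumcentre is (1.5, -4.5) with r² = 12.5.
The farthest remaining point A_3 is at distance² 6.5 ≤ 12.5.
The points at distance exactly r from the centre are A_1, A_2, A_5 — 3 points.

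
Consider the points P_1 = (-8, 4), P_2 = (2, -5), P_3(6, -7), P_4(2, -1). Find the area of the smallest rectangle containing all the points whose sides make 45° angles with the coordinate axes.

62.5

In coordinates u = x + y, v = x − y the rectangle is axis-aligned; the map (x,y)→(u,v) scales areas by 2.
u-values: -4, -3, -1, 1; range = 1 − (-4) = 5.
v-values: -12, 7, 13, 3; range = 13 − (-12) = 25.
Area = (5 × 25) / 2 = 62.5.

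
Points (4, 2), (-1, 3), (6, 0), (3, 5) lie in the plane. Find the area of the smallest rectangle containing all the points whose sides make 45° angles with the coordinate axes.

30

In coordinates u = x + y, v = x − y the rectangle is axis-aligned; the map (x,y)→(u,v) scales areas by 2.
u-values: 6, 2, 6, 8; range = 8 − 2 = 6.
v-values: 2, -4, 6, -2; range = 6 − (-4) = 10.
Area = (6 × 10) / 2 = 30.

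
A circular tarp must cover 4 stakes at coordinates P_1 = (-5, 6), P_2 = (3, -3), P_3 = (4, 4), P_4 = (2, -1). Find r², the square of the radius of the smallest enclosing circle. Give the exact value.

A smallest enclosing disk is always determined by at most three of the input points on its boundary.
The farthest pair is P_1–P_2 with squared distance 145. The circle on this segment as diameter has centre (-1, 1.5) and r² = 145/4 = 36.25.
Check P_3: distance² to centre = 31.25 ≤ 36.25, so it lies inside.
All remaining points lie in this disk, and no smaller disk contains both endpoints, so this is the minimum enclosing circle.

36.25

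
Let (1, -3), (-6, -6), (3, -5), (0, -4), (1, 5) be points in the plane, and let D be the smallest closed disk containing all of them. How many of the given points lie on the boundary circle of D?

The minimum enclosing circle of a finite set is fixed by two of the points (as a diameter) or three (as a circumcircle).
The minimum enclosing circle is determined by three boundary points: (-6, -6), (3, -5), (1, 5).
Their circumcentre is (-93/46, -37/46) with r² = 45305/1058.
The farthest remaining point (0, -4) is at distance² 15129/1058 ≤ 45305/1058.
The points at distance exactly r from the centre are (-6, -6), (3, -5), (1, 5) — 3 points.

3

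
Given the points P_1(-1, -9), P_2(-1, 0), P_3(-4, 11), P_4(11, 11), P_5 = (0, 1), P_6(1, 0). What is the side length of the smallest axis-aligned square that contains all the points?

20

The bounding box has width 15 and height 20.
An axis-aligned square enclosing the set must have side ≥ max(width, height).
So the minimum side is max(15, 20) = 20.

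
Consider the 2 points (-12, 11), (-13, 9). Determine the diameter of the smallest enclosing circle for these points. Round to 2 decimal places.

2.24

The smallest circle enclosing two points has them as diameter endpoints.
Centre = midpoint = (-12.5, 10); r² = |(-12, 11)−(-13, 9)|²/4 = 5/4 = 1.25.
Diameter = 2r = 2√(1.25) ≈ 2.24.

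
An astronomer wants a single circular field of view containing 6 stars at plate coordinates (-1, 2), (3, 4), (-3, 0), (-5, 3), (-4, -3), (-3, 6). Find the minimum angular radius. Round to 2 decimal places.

5.06

A smallest enclosing disk is always determined by at most three of the input points on its boundary.
The minimum enclosing circle is determined by three boundary points: (3, 4), (-4, -3), (-3, 6).
Their circumcentre is (-1.25, 1.25) with r² = 25.625.
The farthest remaining point (-5, 3) is at distance² 17.125 ≤ 25.625.
r = √(25.625) ≈ 5.06.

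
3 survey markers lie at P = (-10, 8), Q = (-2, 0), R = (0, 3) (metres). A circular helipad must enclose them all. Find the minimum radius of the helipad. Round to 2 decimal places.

Side lengths²: PQ² = 128, PR² = 125, QR² = 13.
Since PQ² = 128 < 125 + 13 = 138, the triangle is acute, so the smallest enclosing circle is the circumcircle.
Circumcentre = (-5.5, 4.5), r² = 32.5.
r = √(32.5) ≈ 5.70.

5.70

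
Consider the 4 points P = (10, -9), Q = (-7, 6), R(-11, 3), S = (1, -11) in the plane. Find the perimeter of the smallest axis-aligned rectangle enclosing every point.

76

Width = max x − min x = 10 − (-11) = 21.
Height = max y − min y = 6 − (-11) = 17.
Perimeter = 2(21 + 17) = 76.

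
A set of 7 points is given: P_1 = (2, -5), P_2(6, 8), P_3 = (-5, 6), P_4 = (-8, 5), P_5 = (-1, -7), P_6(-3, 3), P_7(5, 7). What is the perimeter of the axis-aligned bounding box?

58

Width = max x − min x = 6 − (-8) = 14.
Height = max y − min y = 8 − (-7) = 15.
Perimeter = 2(14 + 15) = 58.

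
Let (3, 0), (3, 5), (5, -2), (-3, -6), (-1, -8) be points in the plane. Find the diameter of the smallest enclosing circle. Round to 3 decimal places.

The farthest pair is (3, 5)–(-1, -8) with squared distance 185. The circle on this segment as diameter has centre (1, -1.5) and r² = 185/4 = 46.25.
Check (3, 0): distance² to centre = 6.25 ≤ 46.25, so it lies inside.
All remaining points lie in this disk, and no smaller disk contains both endpoints, so this is the minimum enclosing circle.
Diameter = 2r = 2√(46.25) ≈ 13.601.

13.601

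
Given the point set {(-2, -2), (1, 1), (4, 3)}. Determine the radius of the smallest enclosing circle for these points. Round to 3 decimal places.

3.905

Call the three points A, B, C in the order given.
Side lengths²: AB² = 18, AC² = 61, BC² = 13.
Since AC² = 61 ≥ 18 + 13 = 31, the angle opposite AC is not acute, so the smallest enclosing circle has AC as diameter.
Centre = midpoint of AC = (1, 0.5), r² = 61/4 = 15.25.
r = √(15.25) ≈ 3.905.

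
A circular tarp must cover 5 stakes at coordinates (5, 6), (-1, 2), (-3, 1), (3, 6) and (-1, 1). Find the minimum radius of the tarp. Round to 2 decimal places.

4.72

The minimum enclosing circle of a finite set is fixed by two of the points (as a diameter) or three (as a circumcircle).
The farthest pair is (5, 6)–(-3, 1) with squared distance 89. The circle on this segment as diameter has centre (1, 3.5) and r² = 89/4 = 22.25.
Check (-1, 2): distance² to centre = 6.25 ≤ 22.25, so it lies inside.
All remaining points lie in this disk, and no smaller disk contains both endpoints, so this is the minimum enclosing circle.
r = √(22.25) ≈ 4.72.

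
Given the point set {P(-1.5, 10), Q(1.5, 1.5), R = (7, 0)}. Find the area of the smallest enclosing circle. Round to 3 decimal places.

135.285

Side lengths²: PQ² = 81.25, PR² = 172.25, QR² = 32.5.
Since PR² = 172.25 ≥ 81.25 + 32.5 = 113.75, the angle opposite PR is not acute, so the smallest enclosing circle has PR as diameter.
Centre = midpoint of PR = (2.75, 5), r² = 172.25/4 = 43.0625.
Area = π·r² = π·43.0625 ≈ 135.285.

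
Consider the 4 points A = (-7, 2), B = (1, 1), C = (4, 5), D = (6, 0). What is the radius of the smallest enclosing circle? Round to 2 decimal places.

6.58

The farthest pair is A–D with squared distance 173. The circle on this segment as diameter has centre (-0.5, 1) and r² = 173/4 = 43.25.
Check B: distance² to centre = 2.25 ≤ 43.25, so it lies inside.
All remaining points lie in this disk, and no smaller disk contains both endpoints, so this is the minimum enclosing circle.
r = √(43.25) ≈ 6.58.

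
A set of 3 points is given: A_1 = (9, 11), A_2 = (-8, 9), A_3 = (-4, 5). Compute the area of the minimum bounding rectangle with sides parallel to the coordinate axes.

102

x ranges over [-8, 9], width 17.
y ranges over [5, 11], height 6.
Area = 17 × 6 = 102.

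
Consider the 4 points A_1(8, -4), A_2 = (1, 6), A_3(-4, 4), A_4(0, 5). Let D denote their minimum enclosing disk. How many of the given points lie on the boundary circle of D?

The minimum enclosing circle of a finite set is fixed by two of the points (as a diameter) or three (as a circumcircle).
The farthest pair is A_1–A_3 with squared distance 208. The circle on this segment as diameter has centre (2, 0) and r² = 208/4 = 52.
Check A_2: distance² to centre = 37 ≤ 52, so it lies inside.
All remaining points lie in this disk, and no smaller disk contains both endpoints, so this is the minimum enclosing circle.
The points at distance exactly r from the centre are A_1, A_3 — 2 points.

2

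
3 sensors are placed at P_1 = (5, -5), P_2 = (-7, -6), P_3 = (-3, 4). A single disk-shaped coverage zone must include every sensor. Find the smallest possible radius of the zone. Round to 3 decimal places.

6.731

Side lengths²: P_1P_2² = 145, P_1P_3² = 145, P_2P_3² = 116.
Since P_1P_3² = 145 < 145 + 116 = 261, the triangle is acute, so the smallest enclosing circle is the circumcircle.
Circumcentre = (-1.25, -2.5), r² = 45.3125.
r = √(45.3125) ≈ 6.731.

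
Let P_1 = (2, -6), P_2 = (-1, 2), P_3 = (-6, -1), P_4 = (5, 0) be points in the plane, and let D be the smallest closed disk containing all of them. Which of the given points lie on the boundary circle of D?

The minimum enclosing circle is determined by three boundary points: P_1, P_3, P_4.
Their circumcentre is (-19/42, -43/42) with r² = 27145/882.
The farthest remaining point P_2 is at distance² 8329/882 ≤ 27145/882.
The points at distance exactly r from the centre are P_1, P_3, P_4 — 3 points.

P_1, P_3, P_4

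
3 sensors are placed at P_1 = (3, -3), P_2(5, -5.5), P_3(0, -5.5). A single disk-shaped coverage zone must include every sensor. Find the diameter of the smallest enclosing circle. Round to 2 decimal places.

Side lengths²: P_1P_2² = 10.25, P_1P_3² = 15.25, P_2P_3² = 25.
Since P_2P_3² = 25 < 15.25 + 10.25 = 25.5, the triangle is acute, so the smallest enclosing circle is the circumcircle.
Circumcentre = (2.5, -5.45), r² = 6.2525.
Diameter = 2r = 2√(6.2525) ≈ 5.00.

5.00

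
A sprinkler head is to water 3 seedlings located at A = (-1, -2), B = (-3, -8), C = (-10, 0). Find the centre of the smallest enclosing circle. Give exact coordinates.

(-353/58, -211/58)

Side lengths²: AB² = 40, AC² = 85, BC² = 113.
Since BC² = 113 < 85 + 40 = 125, the triangle is acute, so the smallest enclosing circle is the circumcircle.
Circumcentre = (-353/58, -211/58), r² = 48025/1682.
Centre = (-353/58, -211/58).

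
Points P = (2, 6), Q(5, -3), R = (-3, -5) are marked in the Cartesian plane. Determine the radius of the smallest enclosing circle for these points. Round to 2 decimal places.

6.06

Side lengths²: PQ² = 90, PR² = 146, QR² = 68.
Since PR² = 146 < 90 + 68 = 158, the triangle is acute, so the smallest enclosing circle is the circumcircle.
Circumcentre = (-1/13, 4/13), r² = 6205/169.
r = √(6205/169) ≈ 6.06.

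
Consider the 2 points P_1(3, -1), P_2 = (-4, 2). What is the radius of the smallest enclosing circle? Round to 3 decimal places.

3.808

The smallest circle enclosing two points has them as diameter endpoints.
Centre = midpoint = (-0.5, 0.5); r² = |P_1P_2|²/4 = 58/4 = 14.5.
r = √(14.5) ≈ 3.808.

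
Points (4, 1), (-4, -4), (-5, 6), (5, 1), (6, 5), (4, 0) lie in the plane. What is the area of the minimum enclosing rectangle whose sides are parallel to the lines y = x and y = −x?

In coordinates u = x + y, v = x − y the rectangle is axis-aligned; the map (x,y)→(u,v) scales areas by 2.
u-values: 5, -8, 1, 6, 11, 4; range = 11 − (-8) = 19.
v-values: 3, 0, -11, 4, 1, 4; range = 4 − (-11) = 15.
Area = (19 × 15) / 2 = 142.5.

142.5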